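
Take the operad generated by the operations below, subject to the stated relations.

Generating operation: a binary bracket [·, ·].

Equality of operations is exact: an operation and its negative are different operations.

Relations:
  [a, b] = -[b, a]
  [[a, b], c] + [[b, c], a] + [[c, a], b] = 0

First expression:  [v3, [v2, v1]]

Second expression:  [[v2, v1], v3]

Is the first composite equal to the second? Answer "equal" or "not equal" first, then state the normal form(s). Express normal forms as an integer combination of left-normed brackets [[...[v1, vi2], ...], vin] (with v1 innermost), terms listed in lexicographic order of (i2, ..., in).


not equal — first [[v1, v2], v3], second -[[v1, v2], v3]

Normal form of the first expression: [[v1, v2], v3]
Normal form of the second expression: -[[v1, v2], v3]
Different reductions; not equal.


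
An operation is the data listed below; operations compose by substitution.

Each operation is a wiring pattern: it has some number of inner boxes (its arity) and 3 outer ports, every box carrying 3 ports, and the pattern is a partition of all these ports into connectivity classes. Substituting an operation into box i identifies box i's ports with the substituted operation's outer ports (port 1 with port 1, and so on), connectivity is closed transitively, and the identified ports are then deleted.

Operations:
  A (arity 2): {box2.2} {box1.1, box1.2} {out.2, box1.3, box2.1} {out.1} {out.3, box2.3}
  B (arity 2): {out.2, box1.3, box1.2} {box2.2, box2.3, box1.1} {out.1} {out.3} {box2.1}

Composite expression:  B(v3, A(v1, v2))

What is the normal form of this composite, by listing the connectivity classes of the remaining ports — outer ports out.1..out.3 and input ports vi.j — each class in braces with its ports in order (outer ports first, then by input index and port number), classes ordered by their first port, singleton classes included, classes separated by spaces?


Substituting into B glues patterns; closure does the rest.
the subtree at A composes to {out.1} {out.2, v1.3, v2.1} {out.3, v2.3} {v1.1, v1.2} {v2.2} on (v1, v2); out.j = own outer ports
the subtree at B composes to {out.1} {out.2, v3.2, v3.3} {out.3} {v1.1, v1.2} {v1.3, v2.1, v2.3, v3.1} {v2.2} on (v3, v1, v2); out.j = own outer ports

{out.1} {out.2, v3.2, v3.3} {out.3} {v1.1, v1.2} {v1.3, v2.1, v2.3, v3.1} {v2.2}


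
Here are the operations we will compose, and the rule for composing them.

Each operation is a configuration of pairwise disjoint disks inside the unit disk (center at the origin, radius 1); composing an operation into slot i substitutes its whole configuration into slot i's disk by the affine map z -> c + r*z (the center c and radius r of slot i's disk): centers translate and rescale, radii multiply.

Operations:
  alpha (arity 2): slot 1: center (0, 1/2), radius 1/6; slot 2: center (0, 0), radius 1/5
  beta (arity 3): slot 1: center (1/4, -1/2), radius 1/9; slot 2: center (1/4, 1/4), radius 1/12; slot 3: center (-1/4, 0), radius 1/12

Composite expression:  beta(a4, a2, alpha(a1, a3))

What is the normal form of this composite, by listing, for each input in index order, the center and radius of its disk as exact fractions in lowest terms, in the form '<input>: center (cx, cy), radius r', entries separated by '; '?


a1: center (-1/4, 1/24), radius 1/72; a2: center (1/4, 1/4), radius 1/12; a3: center (-1/4, 0), radius 1/60; a4: center (1/4, -1/2), radius 1/9

Nesting under beta composes maps z -> c + r*z down each a-path.
tracing a4 down its 1-map path: center (1/4, -1/2), radius 1/9
tracing a2 down its 1-map path: center (1/4, 1/4), radius 1/12
tracing a1 down its 2-map path: center (-1/4, 1/24), radius 1/72
tracing a3 down its 2-map path: center (-1/4, 0), radius 1/60


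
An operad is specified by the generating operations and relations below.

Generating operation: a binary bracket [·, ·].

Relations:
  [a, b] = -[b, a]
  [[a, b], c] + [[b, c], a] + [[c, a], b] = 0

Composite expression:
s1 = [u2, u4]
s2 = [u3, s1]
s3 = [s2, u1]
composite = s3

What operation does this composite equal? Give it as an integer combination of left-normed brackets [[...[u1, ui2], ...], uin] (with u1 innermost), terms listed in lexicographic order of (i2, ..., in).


[[[u1, u2], u4], u3] - [[[u1, u3], u2], u4] + [[[u1, u3], u4], u2] - [[[u1, u4], u2], u3]

Expand each bracket as ab - ba; the u1-initial words give the coefficients.
Composite bracket: [[u3, [u2, u4]], u1]
Under [a, b] = ab - ba we get 8 signed associative words (2^3 = 8).
The u1-initial words carry the normal form:
  sign of u1u2u4u3 is +1, so it contributes +[[[u1, u2], u4], u3]
  sign of u1u3u2u4 is -1, so it contributes -[[[u1, u3], u2], u4]
  sign of u1u3u4u2 is +1, so it contributes +[[[u1, u3], u4], u2]
  sign of u1u4u2u3 is -1, so it contributes -[[[u1, u4], u2], u3]


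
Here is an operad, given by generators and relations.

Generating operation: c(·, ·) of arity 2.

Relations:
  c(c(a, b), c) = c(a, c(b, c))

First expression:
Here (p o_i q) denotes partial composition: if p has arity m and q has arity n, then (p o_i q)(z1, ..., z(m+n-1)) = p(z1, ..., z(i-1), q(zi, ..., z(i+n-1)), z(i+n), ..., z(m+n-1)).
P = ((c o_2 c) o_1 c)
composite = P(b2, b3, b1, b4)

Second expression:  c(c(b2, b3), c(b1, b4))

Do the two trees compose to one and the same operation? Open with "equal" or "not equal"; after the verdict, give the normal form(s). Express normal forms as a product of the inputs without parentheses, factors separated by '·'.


equal: each reduces to b2 · b3 · b1 · b4

The first expression, normalized: b2 · b3 · b1 · b4
The second expression, normalized: b2 · b3 · b1 · b4
The normal forms match — equal.


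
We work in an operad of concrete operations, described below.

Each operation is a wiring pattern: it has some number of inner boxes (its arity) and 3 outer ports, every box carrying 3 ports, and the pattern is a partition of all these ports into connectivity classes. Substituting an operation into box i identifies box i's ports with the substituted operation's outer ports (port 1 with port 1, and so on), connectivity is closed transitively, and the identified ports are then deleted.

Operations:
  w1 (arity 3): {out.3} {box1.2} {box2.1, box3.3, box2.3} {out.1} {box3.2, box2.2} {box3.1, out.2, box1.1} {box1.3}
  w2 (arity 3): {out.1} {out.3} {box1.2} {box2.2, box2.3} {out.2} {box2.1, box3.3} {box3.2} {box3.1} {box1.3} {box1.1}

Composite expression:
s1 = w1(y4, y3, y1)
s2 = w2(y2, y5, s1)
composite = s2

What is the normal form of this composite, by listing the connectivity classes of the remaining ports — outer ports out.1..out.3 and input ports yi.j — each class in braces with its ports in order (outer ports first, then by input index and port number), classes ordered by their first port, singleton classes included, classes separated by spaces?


Substituting into w2 glues patterns; closure does the rest.
after w1, the pattern on (y4, y3, y1) reads {out.1} {out.2, y1.1, y4.1} {out.3} {y1.2, y3.2} {y1.3, y3.1, y3.3} {y4.2} {y4.3} (out.j = its outer ports)
after w2, the pattern on (y2, y5, y4, y3, y1) reads {out.1} {out.2} {out.3} {y1.1, y4.1} {y1.2, y3.2} {y1.3, y3.1, y3.3} {y2.1} {y2.2} {y2.3} {y4.2} {y4.3} {y5.1} {y5.2, y5.3} (out.j = its outer ports)

{out.1} {out.2} {out.3} {y1.1, y4.1} {y1.2, y3.2} {y1.3, y3.1, y3.3} {y2.1} {y2.2} {y2.3} {y4.2} {y4.3} {y5.1} {y5.2, y5.3}


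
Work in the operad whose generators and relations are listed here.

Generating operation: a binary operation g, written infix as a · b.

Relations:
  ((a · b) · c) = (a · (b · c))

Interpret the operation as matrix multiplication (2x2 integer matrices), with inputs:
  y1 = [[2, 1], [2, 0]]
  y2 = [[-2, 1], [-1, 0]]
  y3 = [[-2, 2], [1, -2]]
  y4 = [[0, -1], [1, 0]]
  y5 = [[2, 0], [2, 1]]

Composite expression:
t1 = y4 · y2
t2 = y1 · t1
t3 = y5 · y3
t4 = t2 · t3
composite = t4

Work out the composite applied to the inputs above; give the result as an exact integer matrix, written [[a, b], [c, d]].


[[-3, 2], [-8, 8]]

(y4 · y2) = [[1, 0], [-2, 1]]
(y1 · (y4 · y2)) = [[0, 1], [2, 0]]
(y5 · y3) = [[-4, 4], [-3, 2]]
((y1 · (y4 · y2)) · (y5 · y3)) = [[-3, 2], [-8, 8]]


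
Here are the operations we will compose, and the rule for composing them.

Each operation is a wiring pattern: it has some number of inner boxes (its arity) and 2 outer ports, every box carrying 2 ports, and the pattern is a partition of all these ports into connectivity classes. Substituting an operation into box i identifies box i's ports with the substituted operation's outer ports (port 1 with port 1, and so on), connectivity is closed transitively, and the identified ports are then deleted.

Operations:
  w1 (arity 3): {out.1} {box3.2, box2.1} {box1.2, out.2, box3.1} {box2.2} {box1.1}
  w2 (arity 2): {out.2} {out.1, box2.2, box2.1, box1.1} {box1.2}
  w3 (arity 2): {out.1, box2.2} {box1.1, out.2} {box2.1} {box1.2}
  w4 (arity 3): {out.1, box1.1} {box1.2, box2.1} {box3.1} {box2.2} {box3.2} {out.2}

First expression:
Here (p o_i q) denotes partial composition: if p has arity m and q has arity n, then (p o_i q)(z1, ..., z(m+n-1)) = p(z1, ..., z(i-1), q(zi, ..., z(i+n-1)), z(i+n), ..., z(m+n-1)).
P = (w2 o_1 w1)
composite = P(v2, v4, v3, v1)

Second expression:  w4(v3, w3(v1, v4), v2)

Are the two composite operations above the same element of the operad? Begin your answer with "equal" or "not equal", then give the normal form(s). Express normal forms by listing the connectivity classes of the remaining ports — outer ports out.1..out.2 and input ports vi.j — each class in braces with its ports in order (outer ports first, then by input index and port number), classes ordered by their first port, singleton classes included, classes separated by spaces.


The first expression, normalized: {out.1, v1.1, v1.2} {out.2} {v2.1} {v2.2, v3.1} {v3.2, v4.1} {v4.2}
The second expression, normalized: {out.1, v3.1} {out.2} {v1.1} {v1.2} {v2.1} {v2.2} {v3.2, v4.2} {v4.1}
The forms do not match — not equal.

not equal — first {out.1, v1.1, v1.2} {out.2} {v2.1} {v2.2, v3.1} {v3.2, v4.1} {v4.2}, second {out.1, v3.1} {out.2} {v1.1} {v1.2} {v2.1} {v2.2} {v3.2, v4.2} {v4.1}


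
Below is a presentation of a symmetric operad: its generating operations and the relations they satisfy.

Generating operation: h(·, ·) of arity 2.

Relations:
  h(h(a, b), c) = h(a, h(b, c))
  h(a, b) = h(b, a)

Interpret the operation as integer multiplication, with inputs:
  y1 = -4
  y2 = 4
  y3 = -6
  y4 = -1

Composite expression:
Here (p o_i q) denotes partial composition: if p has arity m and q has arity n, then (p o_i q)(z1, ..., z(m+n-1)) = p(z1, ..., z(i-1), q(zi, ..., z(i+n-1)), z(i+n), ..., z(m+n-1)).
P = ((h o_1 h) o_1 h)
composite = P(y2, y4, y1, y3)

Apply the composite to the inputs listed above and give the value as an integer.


-96


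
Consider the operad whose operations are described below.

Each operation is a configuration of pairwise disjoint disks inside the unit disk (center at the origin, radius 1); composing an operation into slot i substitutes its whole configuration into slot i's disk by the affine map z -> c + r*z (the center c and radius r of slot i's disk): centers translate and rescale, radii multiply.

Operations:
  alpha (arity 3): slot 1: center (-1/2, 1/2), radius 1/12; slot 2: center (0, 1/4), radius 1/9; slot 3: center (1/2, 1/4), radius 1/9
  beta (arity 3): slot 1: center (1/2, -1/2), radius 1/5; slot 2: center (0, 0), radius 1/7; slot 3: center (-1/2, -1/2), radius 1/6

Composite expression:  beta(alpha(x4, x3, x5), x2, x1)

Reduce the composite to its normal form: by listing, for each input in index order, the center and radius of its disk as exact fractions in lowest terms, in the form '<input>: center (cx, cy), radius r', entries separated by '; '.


x1: center (-1/2, -1/2), radius 1/6; x2: center (0, 0), radius 1/7; x3: center (1/2, -9/20), radius 1/45; x4: center (2/5, -2/5), radius 1/60; x5: center (3/5, -9/20), radius 1/45

Follow each x-input down from beta: c' goes to c + r*c', radius to r*r'.
x4 passes through 2 substitutions, ending at center (2/5, -2/5), radius 1/60
x3 passes through 2 substitutions, ending at center (1/2, -9/20), radius 1/45
x5 passes through 2 substitutions, ending at center (3/5, -9/20), radius 1/45
x2 passes through 1 substitution, ending at center (0, 0), radius 1/7
x1 passes through 1 substitution, ending at center (-1/2, -1/2), radius 1/6


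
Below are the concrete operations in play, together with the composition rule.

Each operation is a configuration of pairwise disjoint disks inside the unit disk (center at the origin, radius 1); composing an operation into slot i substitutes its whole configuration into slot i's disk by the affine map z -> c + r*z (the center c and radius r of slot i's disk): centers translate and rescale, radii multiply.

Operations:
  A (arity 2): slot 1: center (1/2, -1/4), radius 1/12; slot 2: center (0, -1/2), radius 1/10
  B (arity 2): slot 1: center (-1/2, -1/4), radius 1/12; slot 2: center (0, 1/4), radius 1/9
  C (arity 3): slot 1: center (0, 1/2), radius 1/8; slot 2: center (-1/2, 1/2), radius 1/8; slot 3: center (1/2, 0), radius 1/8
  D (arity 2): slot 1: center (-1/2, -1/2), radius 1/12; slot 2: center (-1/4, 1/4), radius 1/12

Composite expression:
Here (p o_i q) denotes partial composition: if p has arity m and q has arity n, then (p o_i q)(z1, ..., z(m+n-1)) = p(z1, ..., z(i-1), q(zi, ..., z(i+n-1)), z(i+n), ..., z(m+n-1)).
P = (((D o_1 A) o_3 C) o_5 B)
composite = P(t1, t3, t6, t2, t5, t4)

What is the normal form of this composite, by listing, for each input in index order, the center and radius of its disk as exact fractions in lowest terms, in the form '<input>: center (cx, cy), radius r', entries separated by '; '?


t1: center (-11/24, -25/48), radius 1/144; t2: center (-7/24, 7/24), radius 1/96; t3: center (-1/2, -13/24), radius 1/120; t4: center (-5/24, 97/384), radius 1/864; t5: center (-41/192, 95/384), radius 1/1152; t6: center (-1/4, 7/24), radius 1/96

Follow each t-input down from D: c' goes to c + r*c', radius to r*r'.
input t1: composing its 2 substitution steps yields center (-11/24, -25/48), radius 1/144
input t3: composing its 2 substitution steps yields center (-1/2, -13/24), radius 1/120
input t6: composing its 2 substitution steps yields center (-1/4, 7/24), radius 1/96
input t2: composing its 2 substitution steps yields center (-7/24, 7/24), radius 1/96
input t5: composing its 3 substitution steps yields center (-41/192, 95/384), radius 1/1152
input t4: composing its 3 substitution steps yields center (-5/24, 97/384), radius 1/864


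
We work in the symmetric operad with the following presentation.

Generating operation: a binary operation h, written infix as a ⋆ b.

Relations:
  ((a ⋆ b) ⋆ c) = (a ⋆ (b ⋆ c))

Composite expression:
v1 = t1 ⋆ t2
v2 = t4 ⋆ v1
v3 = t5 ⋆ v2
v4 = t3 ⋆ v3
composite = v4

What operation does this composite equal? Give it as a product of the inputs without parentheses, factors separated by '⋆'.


t3 ⋆ t5 ⋆ t4 ⋆ t1 ⋆ t2

Key point: h is associative — brackets drop, the t-order remains.
(t1 ⋆ t2) reduces to t1 ⋆ t2
(t4 ⋆ (t1 ⋆ t2)) reduces to t4 ⋆ t1 ⋆ t2
(t5 ⋆ (t4 ⋆ (t1 ⋆ t2))) reduces to t5 ⋆ t4 ⋆ t1 ⋆ t2
(t3 ⋆ (t5 ⋆ (t4 ⋆ (t1 ⋆ t2)))) reduces to t3 ⋆ t5 ⋆ t4 ⋆ t1 ⋆ t2


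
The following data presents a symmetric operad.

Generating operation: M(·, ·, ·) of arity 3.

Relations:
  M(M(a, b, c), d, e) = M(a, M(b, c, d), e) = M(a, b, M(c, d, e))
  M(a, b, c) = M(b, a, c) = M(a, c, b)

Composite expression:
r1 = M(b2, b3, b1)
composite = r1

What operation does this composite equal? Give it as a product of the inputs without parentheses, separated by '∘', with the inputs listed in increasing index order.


b1 ∘ b2 ∘ b3


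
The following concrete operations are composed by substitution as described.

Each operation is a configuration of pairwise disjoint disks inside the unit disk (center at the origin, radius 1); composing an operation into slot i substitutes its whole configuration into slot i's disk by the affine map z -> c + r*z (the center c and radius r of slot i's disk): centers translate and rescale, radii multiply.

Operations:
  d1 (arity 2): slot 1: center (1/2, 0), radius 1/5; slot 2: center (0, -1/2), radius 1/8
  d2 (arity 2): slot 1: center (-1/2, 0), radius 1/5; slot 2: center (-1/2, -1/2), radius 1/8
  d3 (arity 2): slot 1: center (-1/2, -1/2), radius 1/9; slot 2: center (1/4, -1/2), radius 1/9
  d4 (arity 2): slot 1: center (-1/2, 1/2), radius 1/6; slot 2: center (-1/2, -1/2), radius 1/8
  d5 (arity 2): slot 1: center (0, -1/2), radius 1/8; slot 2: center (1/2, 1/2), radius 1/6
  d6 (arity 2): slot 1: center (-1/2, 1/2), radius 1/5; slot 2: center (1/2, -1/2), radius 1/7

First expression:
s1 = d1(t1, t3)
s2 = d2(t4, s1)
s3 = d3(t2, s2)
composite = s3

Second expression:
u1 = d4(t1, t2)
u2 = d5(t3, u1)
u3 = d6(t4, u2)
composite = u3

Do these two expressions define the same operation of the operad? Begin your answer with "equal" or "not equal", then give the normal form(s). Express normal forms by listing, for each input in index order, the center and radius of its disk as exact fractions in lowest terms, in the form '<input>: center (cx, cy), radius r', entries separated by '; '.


not equal: they reduce to t1: center (29/144, -5/9), radius 1/360; t2: center (-1/2, -1/2), radius 1/9; t3: center (7/36, -9/16), radius 1/576; t4: center (7/36, -1/2), radius 1/45 and t1: center (47/84, -5/12), radius 1/252; t2: center (47/84, -37/84), radius 1/336; t3: center (1/2, -4/7), radius 1/56; t4: center (-1/2, 1/2), radius 1/5

In normal form, the first expression is t1: center (29/144, -5/9), radius 1/360; t2: center (-1/2, -1/2), radius 1/9; t3: center (7/36, -9/16), radius 1/576; t4: center (7/36, -1/2), radius 1/45
In normal form, the second expression is t1: center (47/84, -5/12), radius 1/252; t2: center (47/84, -37/84), radius 1/336; t3: center (1/2, -4/7), radius 1/56; t4: center (-1/2, 1/2), radius 1/5
The normal forms differ: not equal.


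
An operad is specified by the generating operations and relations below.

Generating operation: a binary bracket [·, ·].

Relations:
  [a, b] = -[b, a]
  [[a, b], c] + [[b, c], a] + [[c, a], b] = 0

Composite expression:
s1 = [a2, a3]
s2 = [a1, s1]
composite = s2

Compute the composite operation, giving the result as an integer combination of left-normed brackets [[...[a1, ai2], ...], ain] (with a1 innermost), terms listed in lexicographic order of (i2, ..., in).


[[a1, a2], a3] - [[a1, a3], a2]

In the tensor algebra, words opening a1 carry the a1-anchored form.
Composite bracket: [a1, [a2, a3]]
Each bracket splits as ab - ba, giving 4 signed words (2^2 = 4).
Words beginning with a1 determine it all:
  a1a2a3 appears with sign +1, giving the term +[[a1, a2], a3]
  a1a3a2 appears with sign -1, giving the term -[[a1, a3], a2]


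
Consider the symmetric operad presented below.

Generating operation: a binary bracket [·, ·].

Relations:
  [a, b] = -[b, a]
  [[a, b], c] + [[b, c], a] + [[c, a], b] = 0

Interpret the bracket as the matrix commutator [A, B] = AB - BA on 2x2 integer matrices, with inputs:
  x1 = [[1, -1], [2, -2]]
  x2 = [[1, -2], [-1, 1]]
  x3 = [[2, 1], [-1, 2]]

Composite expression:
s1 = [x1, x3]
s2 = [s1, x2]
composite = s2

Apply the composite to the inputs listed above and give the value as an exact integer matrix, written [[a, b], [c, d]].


[[3, 4], [-2, -3]]

[x1, x3] = [[-1, 3], [3, 1]]
[[x1, x3], x2] = [[3, 4], [-2, -3]]


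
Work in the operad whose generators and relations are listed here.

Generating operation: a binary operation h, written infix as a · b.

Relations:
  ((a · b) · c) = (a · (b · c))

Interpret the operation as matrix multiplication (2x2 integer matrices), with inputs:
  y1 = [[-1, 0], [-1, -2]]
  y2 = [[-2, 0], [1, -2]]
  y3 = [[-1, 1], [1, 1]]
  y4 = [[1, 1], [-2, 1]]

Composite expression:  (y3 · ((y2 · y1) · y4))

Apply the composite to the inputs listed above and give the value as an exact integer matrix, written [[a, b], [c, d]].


[[-9, 3], [-5, 7]]

(y2 · y1) = [[2, 0], [1, 4]]
((y2 · y1) · y4) = [[2, 2], [-7, 5]]
(y3 · ((y2 · y1) · y4)) = [[-9, 3], [-5, 7]]


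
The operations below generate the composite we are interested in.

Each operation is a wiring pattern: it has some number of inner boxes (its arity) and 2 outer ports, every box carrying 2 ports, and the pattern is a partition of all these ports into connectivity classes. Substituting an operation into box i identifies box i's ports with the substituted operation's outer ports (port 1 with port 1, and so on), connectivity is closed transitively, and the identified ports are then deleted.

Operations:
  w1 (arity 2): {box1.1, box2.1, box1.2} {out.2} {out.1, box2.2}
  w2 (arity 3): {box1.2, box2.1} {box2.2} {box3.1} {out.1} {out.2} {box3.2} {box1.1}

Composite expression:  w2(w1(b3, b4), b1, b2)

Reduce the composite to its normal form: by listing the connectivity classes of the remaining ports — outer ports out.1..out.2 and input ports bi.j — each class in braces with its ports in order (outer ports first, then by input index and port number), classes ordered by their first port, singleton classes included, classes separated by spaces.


{out.1} {out.2} {b1.1} {b1.2} {b2.1} {b2.2} {b3.1, b3.2, b4.1} {b4.2}

Connectivity passes through glued w2-boundaries; trace each wire chain.
after w1, the pattern on (b3, b4) reads {out.1, b4.2} {out.2} {b3.1, b3.2, b4.1} (out.j = its outer ports)
after w2, the pattern on (b3, b4, b1, b2) reads {out.1} {out.2} {b1.1} {b1.2} {b2.1} {b2.2} {b3.1, b3.2, b4.1} {b4.2} (out.j = its outer ports)


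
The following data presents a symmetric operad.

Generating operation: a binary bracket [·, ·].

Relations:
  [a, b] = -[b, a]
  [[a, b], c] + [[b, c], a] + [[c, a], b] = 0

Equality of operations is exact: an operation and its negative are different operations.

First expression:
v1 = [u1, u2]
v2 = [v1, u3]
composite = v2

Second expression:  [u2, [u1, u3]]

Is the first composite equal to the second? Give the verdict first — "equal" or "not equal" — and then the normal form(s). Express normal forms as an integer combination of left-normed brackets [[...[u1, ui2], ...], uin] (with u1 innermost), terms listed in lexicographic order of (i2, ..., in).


Reducing the first expression gives [[u1, u2], u3]
Reducing the second expression gives -[[u1, u3], u2]
The forms do not match — not equal.

not equal — first [[u1, u2], u3], second -[[u1, u3], u2]


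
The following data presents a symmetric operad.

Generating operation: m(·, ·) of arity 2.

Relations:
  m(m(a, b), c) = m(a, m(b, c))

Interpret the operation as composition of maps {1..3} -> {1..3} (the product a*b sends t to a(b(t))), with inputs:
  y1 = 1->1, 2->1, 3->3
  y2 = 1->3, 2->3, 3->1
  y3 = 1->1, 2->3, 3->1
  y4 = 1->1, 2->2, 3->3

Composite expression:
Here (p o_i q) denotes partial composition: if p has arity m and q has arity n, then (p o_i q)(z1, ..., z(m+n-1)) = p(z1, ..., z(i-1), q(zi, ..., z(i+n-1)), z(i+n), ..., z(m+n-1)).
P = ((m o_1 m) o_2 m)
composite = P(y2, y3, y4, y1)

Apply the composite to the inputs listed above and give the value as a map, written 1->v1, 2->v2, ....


1->3, 2->3, 3->3


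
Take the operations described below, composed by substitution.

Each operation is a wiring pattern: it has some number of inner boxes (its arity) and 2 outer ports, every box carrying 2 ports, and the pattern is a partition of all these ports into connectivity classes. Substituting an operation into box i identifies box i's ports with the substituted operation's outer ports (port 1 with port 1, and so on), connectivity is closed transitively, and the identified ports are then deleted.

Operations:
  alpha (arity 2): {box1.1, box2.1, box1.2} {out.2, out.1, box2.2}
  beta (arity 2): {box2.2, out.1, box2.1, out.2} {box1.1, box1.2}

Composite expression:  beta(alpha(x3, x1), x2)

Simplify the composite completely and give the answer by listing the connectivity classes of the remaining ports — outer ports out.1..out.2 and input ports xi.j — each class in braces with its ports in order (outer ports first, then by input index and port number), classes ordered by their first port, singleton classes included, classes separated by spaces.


{out.1, out.2, x2.1, x2.2} {x1.1, x3.1, x3.2} {x1.2}

Two ports join when wires chain via beta-identified ports.
after alpha, the pattern on (x3, x1) reads {out.1, out.2, x1.2} {x1.1, x3.1, x3.2} (out.j = its outer ports)
after beta, the pattern on (x3, x1, x2) reads {out.1, out.2, x2.1, x2.2} {x1.1, x3.1, x3.2} {x1.2} (out.j = its outer ports)


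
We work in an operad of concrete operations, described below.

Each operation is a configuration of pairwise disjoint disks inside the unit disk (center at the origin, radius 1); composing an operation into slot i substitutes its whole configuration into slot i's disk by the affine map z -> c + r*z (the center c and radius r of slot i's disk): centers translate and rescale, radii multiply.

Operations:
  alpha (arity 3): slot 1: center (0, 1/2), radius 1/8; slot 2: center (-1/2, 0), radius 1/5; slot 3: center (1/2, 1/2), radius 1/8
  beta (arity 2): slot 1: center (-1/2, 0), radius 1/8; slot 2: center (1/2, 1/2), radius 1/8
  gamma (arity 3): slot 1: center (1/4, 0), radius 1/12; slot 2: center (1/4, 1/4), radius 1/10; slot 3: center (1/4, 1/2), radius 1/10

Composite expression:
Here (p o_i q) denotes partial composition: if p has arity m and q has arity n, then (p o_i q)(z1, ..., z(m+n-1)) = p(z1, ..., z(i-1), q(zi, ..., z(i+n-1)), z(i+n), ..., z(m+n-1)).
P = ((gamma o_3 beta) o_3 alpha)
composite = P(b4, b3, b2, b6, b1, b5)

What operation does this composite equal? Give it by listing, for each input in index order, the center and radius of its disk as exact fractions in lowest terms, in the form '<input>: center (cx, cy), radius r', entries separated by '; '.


b1: center (33/160, 81/160), radius 1/640; b2: center (1/5, 81/160), radius 1/640; b3: center (1/4, 1/4), radius 1/10; b4: center (1/4, 0), radius 1/12; b5: center (3/10, 11/20), radius 1/80; b6: center (31/160, 1/2), radius 1/400

Nesting under gamma composes maps z -> c + r*z down each b-path.
b4: after 1 affine step, its disk has center (1/4, 0), radius 1/12
b3: after 1 affine step, its disk has center (1/4, 1/4), radius 1/10
b2: after 3 affine steps, its disk has center (1/5, 81/160), radius 1/640
b6: after 3 affine steps, its disk has center (31/160, 1/2), radius 1/400
b1: after 3 affine steps, its disk has center (33/160, 81/160), radius 1/640
b5: after 2 affine steps, its disk has center (3/10, 11/20), radius 1/80


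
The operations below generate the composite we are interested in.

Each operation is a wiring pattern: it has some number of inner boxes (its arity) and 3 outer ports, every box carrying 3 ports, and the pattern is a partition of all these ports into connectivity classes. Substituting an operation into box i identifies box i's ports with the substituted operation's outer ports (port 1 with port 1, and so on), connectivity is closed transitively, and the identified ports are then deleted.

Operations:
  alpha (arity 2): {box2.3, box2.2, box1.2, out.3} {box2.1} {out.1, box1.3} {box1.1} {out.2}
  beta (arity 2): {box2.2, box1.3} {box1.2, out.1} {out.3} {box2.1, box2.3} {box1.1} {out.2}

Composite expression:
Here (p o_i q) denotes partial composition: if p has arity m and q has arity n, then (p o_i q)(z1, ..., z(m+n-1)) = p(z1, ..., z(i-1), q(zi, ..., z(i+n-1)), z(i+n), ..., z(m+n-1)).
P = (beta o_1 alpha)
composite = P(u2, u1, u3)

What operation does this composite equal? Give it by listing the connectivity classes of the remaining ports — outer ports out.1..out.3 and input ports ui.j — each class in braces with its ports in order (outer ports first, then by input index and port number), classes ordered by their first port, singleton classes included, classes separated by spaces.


Reachability decides: close wires over beta-identified ports.
through alpha, on inputs (u2, u1): {out.1, u2.3} {out.2} {out.3, u1.2, u1.3, u2.2} {u1.1} {u2.1} (out.j = stage outer ports)
through beta, on inputs (u2, u1, u3): {out.1} {out.2} {out.3} {u1.1} {u1.2, u1.3, u2.2, u3.2} {u2.1} {u2.3} {u3.1, u3.3} (out.j = stage outer ports)

{out.1} {out.2} {out.3} {u1.1} {u1.2, u1.3, u2.2, u3.2} {u2.1} {u2.3} {u3.1, u3.3}


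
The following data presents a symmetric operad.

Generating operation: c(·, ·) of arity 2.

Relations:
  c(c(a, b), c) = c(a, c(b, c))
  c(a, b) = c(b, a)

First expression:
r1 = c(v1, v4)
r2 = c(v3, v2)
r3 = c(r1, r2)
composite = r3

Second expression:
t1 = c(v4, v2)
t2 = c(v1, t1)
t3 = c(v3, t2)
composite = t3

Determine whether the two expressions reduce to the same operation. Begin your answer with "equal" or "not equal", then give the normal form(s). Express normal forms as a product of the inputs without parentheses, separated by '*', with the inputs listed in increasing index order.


equal: each reduces to v1 * v2 * v3 * v4


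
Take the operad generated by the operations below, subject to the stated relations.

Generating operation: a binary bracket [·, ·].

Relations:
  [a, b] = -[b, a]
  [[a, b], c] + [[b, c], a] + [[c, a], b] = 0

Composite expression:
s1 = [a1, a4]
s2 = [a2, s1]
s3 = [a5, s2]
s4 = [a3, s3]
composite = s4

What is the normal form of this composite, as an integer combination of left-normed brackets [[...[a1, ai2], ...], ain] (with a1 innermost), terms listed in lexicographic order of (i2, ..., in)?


-[[[[a1, a4], a2], a5], a3]

Skip Jacobi rewriting: expand, keep a1-initial words, read off terms.
Composite bracket: [a3, [a5, [a2, [a1, a4]]]]
The bracket unfolds into 16 signed words via [a, b] = ab - ba (2^4 = 16).
The a1-initial words carry the normal form:
  word a1a4a2a5a3 has sign -1, contributing -[[[[a1, a4], a2], a5], a3]


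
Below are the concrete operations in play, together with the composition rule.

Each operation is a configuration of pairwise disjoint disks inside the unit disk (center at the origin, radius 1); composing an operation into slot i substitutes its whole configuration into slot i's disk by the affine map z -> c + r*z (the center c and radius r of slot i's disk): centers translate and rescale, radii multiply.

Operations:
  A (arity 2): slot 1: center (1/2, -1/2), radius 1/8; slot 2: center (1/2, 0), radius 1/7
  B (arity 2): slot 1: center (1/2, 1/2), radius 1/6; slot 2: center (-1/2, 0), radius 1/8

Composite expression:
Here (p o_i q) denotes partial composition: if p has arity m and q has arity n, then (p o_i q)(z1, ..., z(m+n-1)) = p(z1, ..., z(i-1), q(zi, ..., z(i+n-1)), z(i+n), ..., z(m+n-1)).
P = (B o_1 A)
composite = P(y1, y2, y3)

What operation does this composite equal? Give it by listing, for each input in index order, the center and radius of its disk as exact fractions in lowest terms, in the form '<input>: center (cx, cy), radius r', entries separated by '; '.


y1: center (7/12, 5/12), radius 1/48; y2: center (7/12, 1/2), radius 1/42; y3: center (-1/2, 0), radius 1/8


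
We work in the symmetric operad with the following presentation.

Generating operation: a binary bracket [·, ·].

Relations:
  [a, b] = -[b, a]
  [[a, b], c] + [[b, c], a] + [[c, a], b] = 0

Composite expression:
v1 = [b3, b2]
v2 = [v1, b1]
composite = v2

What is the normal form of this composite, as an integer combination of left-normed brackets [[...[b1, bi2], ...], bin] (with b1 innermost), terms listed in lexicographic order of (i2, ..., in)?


[[b1, b2], b3] - [[b1, b3], b2]


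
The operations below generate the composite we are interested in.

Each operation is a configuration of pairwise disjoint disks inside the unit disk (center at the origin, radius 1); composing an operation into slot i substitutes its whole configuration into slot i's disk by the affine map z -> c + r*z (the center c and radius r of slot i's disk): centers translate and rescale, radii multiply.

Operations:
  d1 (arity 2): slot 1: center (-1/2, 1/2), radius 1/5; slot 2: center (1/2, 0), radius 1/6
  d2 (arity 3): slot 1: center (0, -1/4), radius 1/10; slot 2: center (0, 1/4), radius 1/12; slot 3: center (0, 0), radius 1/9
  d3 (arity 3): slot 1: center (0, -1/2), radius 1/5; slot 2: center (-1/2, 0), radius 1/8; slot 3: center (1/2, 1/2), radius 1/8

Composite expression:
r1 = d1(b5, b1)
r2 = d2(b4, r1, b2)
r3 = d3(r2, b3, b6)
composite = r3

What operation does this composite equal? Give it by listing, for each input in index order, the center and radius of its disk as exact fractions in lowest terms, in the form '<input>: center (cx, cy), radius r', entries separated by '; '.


b1: center (1/120, -9/20), radius 1/360; b2: center (0, -1/2), radius 1/45; b3: center (-1/2, 0), radius 1/8; b4: center (0, -11/20), radius 1/50; b5: center (-1/120, -53/120), radius 1/300; b6: center (1/2, 1/2), radius 1/8

Affine substitution under d3: radii multiply and b-centers shift.
input b4: applying the 2 nested substitutions gives center (0, -11/20), radius 1/50
input b5: applying the 3 nested substitutions gives center (-1/120, -53/120), radius 1/300
input b1: applying the 3 nested substitutions gives center (1/120, -9/20), radius 1/360
input b2: applying the 2 nested substitutions gives center (0, -1/2), radius 1/45
input b3: applying the 1 nested substitution gives center (-1/2, 0), radius 1/8
input b6: applying the 1 nested substitution gives center (1/2, 1/2), radius 1/8


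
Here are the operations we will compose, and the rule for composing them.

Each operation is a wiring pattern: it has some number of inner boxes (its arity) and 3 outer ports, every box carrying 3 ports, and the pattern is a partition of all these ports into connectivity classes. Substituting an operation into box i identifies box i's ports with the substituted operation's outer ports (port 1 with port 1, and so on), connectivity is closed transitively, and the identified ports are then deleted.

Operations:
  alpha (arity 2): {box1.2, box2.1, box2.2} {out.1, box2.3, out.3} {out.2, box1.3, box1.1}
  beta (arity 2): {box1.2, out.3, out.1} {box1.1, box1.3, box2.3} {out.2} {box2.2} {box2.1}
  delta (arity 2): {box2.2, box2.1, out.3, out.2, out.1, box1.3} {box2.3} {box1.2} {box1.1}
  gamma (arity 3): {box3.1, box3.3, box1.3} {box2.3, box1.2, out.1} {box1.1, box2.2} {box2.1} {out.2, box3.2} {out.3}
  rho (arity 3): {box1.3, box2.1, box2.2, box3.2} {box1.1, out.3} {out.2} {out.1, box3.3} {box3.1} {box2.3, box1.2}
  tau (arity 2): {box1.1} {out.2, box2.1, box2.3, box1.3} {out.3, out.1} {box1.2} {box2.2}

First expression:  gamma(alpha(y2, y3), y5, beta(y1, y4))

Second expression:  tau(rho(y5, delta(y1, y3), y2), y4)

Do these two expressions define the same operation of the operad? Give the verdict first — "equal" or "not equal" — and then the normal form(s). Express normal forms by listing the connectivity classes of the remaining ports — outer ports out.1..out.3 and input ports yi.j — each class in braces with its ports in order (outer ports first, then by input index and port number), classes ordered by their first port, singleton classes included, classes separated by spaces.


not equal: they reduce to {out.1, y2.1, y2.3, y5.3} {out.2} {out.3} {y1.1, y1.3, y4.3} {y1.2, y3.3, y5.2} {y2.2, y3.1, y3.2} {y4.1} {y4.2} {y5.1} and {out.1, out.3} {out.2, y4.1, y4.3, y5.1} {y1.1} {y1.2} {y1.3, y2.2, y3.1, y3.2, y5.2, y5.3} {y2.1} {y2.3} {y3.3} {y4.2}

The first expression reduces to {out.1, y2.1, y2.3, y5.3} {out.2} {out.3} {y1.1, y1.3, y4.3} {y1.2, y3.3, y5.2} {y2.2, y3.1, y3.2} {y4.1} {y4.2} {y5.1}
The second expression reduces to {out.1, out.3} {out.2, y4.1, y4.3, y5.1} {y1.1} {y1.2} {y1.3, y2.2, y3.1, y3.2, y5.2, y5.3} {y2.1} {y2.3} {y3.3} {y4.2}
They disagree, so not equal.


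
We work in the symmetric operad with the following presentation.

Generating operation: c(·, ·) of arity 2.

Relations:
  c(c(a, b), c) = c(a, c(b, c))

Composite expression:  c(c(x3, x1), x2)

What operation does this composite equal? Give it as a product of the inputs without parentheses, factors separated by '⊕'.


x3 ⊕ x1 ⊕ x2


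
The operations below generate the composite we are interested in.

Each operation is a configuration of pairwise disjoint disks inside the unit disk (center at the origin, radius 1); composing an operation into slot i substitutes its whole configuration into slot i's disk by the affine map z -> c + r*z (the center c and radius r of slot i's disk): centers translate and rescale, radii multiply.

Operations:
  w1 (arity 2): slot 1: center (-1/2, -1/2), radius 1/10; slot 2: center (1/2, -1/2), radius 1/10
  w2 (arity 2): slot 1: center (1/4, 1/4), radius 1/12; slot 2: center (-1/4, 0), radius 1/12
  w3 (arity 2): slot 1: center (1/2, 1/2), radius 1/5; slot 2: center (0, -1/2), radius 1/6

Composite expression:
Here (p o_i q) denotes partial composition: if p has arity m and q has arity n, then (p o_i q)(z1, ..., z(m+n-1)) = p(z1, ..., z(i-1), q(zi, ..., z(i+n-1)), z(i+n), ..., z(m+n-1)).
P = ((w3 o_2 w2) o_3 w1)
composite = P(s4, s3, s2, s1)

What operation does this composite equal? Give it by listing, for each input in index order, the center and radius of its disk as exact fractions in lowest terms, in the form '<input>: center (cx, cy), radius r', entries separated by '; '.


s1: center (-5/144, -73/144), radius 1/720; s2: center (-7/144, -73/144), radius 1/720; s3: center (1/24, -11/24), radius 1/72; s4: center (1/2, 1/2), radius 1/5

Follow each s-input down from w3: c' goes to c + r*c', radius to r*r'.
for s4, the 1-step affine chain lands on center (1/2, 1/2), radius 1/5
for s3, the 2-step affine chain lands on center (1/24, -11/24), radius 1/72
for s2, the 3-step affine chain lands on center (-7/144, -73/144), radius 1/720
for s1, the 3-step affine chain lands on center (-5/144, -73/144), radius 1/720


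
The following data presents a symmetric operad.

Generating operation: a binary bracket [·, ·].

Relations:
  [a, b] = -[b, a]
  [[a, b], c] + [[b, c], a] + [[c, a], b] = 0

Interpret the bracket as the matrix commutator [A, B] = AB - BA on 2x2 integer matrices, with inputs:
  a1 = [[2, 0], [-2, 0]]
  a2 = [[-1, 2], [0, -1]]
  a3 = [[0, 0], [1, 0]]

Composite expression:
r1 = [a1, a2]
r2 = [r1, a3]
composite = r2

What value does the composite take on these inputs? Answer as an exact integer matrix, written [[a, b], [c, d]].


[[4, 0], [-8, -4]]

[a1, a2] = [[4, 4], [0, -4]]
[[a1, a2], a3] = [[4, 0], [-8, -4]]


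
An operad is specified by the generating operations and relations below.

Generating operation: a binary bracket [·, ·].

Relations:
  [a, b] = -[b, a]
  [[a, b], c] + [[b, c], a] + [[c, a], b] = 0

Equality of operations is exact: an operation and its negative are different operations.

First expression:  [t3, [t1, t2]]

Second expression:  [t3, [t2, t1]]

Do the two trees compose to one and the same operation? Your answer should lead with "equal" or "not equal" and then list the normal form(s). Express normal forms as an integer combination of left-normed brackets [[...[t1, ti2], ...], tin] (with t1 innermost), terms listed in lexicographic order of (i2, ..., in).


not equal; first: -[[t1, t2], t3]; second: [[t1, t2], t3]

The first composite normalizes to -[[t1, t2], t3]
The second composite normalizes to [[t1, t2], t3]
No match — not equal.


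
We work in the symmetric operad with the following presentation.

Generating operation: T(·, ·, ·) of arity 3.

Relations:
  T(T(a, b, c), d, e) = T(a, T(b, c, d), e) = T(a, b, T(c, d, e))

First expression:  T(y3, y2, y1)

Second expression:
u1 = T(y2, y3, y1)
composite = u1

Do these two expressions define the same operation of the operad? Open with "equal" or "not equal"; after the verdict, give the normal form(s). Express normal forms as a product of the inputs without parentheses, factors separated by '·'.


not equal: they reduce to y3 · y2 · y1 and y2 · y3 · y1


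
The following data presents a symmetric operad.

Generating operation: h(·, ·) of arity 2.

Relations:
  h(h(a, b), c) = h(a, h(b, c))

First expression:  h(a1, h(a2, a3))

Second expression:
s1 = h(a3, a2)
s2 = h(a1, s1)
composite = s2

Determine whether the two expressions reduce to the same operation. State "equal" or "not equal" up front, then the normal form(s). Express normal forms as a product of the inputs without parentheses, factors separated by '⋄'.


The first composite normalizes to a1 ⋄ a2 ⋄ a3
The second composite normalizes to a1 ⋄ a3 ⋄ a2
Different reductions; not equal.

not equal — first a1 ⋄ a2 ⋄ a3, second a1 ⋄ a3 ⋄ a2
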